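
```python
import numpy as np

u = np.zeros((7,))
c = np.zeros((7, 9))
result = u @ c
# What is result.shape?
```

(9,)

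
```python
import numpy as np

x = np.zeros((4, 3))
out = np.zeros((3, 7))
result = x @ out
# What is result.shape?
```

(4, 7)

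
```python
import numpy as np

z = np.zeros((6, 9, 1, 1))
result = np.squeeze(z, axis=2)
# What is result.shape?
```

(6, 9, 1)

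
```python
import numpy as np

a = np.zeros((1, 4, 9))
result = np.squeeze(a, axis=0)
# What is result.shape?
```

(4, 9)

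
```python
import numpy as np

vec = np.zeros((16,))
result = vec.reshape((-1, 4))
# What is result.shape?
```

(4, 4)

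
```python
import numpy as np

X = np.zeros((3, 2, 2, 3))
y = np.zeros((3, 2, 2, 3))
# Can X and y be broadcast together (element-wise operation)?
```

Yes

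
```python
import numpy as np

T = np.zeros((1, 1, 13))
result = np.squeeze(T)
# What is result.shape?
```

(13,)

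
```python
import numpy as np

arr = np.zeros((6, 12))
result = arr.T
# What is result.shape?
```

(12, 6)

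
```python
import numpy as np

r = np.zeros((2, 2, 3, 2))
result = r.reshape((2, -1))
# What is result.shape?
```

(2, 12)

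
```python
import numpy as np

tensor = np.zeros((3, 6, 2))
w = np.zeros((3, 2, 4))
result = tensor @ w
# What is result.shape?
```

(3, 6, 4)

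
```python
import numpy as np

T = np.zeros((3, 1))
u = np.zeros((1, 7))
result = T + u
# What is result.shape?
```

(3, 7)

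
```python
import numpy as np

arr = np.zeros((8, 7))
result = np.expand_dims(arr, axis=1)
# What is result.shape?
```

(8, 1, 7)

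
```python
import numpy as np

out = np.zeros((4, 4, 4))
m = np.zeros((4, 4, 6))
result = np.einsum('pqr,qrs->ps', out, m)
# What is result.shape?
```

(4, 6)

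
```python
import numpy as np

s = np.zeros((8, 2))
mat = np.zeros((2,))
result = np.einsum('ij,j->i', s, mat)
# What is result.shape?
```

(8,)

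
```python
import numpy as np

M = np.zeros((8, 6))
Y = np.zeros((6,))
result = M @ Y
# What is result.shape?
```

(8,)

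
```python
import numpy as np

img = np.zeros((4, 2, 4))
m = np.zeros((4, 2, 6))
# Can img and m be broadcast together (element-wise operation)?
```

No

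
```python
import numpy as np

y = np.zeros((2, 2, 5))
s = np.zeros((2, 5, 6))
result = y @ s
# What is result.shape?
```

(2, 2, 6)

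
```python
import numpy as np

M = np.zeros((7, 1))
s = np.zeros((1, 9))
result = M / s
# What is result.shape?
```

(7, 9)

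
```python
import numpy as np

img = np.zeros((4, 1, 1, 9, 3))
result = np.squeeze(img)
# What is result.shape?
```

(4, 9, 3)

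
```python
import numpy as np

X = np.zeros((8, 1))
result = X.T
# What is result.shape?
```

(1, 8)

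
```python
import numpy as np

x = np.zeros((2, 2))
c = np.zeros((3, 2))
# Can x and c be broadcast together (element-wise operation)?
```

No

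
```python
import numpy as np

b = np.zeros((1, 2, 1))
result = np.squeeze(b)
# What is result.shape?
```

(2,)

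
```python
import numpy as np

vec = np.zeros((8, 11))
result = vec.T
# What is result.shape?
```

(11, 8)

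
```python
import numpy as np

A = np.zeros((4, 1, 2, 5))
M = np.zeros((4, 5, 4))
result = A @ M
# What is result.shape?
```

(4, 4, 2, 4)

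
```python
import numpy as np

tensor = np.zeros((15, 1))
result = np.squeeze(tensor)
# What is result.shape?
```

(15,)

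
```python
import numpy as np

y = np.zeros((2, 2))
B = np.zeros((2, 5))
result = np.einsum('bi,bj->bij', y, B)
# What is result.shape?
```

(2, 2, 5)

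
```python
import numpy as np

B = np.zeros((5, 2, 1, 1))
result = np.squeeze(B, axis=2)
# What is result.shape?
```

(5, 2, 1)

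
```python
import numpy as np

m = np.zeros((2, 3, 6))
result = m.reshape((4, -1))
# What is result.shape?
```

(4, 9)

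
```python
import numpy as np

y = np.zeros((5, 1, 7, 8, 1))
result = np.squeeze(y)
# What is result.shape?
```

(5, 7, 8)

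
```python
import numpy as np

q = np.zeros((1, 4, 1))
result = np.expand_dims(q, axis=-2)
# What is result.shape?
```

(1, 4, 1, 1)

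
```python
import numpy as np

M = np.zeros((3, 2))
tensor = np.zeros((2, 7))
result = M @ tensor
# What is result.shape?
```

(3, 7)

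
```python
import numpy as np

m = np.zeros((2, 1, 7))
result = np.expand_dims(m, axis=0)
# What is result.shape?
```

(1, 2, 1, 7)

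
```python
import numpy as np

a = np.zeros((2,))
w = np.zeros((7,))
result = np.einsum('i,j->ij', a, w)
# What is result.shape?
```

(2, 7)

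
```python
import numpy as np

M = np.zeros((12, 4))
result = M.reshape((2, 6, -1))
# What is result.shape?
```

(2, 6, 4)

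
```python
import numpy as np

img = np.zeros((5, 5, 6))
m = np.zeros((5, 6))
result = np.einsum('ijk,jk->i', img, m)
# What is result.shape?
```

(5,)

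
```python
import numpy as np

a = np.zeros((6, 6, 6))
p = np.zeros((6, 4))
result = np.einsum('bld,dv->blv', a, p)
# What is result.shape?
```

(6, 6, 4)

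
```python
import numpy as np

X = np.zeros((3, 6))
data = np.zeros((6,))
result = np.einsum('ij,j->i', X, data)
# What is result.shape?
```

(3,)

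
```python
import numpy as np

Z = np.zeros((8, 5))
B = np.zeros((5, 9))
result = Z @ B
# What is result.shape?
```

(8, 9)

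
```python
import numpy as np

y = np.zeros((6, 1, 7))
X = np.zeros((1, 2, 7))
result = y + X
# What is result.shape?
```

(6, 2, 7)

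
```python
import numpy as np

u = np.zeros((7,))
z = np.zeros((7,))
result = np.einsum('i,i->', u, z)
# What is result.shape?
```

()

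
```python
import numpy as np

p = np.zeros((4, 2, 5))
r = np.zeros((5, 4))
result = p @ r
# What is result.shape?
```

(4, 2, 4)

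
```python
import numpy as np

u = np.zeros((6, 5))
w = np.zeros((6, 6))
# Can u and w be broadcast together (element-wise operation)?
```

No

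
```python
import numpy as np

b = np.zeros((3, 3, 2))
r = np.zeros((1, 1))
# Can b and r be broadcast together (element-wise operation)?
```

Yes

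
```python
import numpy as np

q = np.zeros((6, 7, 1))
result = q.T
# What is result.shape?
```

(1, 7, 6)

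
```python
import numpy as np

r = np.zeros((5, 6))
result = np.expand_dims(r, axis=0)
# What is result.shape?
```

(1, 5, 6)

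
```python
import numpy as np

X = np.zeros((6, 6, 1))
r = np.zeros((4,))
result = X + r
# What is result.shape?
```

(6, 6, 4)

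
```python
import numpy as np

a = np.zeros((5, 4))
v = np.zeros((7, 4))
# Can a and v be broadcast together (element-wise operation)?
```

No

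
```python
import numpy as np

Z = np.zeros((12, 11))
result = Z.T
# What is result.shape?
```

(11, 12)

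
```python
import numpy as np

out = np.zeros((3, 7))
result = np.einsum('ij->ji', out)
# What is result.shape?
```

(7, 3)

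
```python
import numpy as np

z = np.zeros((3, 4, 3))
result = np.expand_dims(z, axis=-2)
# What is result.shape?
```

(3, 4, 1, 3)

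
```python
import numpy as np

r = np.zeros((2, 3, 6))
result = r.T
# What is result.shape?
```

(6, 3, 2)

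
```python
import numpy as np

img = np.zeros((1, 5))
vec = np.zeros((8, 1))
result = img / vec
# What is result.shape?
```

(8, 5)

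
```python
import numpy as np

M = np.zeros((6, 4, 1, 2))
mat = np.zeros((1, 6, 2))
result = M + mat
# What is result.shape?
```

(6, 4, 6, 2)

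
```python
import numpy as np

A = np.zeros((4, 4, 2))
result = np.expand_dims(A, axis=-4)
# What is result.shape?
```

(1, 4, 4, 2)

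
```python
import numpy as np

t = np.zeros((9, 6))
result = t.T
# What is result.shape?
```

(6, 9)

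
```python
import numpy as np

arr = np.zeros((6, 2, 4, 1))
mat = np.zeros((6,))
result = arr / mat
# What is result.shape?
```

(6, 2, 4, 6)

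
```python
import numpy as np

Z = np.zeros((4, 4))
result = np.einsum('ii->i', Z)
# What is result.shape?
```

(4,)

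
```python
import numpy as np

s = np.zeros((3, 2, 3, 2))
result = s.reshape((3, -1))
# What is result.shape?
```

(3, 12)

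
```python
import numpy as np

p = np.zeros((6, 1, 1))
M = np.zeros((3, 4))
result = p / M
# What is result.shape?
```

(6, 3, 4)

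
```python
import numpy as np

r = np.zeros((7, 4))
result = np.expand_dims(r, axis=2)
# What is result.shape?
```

(7, 4, 1)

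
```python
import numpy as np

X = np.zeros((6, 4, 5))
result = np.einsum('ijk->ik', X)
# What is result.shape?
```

(6, 5)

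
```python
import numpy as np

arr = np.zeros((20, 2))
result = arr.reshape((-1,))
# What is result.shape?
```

(40,)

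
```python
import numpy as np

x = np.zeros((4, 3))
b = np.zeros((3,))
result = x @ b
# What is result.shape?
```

(4,)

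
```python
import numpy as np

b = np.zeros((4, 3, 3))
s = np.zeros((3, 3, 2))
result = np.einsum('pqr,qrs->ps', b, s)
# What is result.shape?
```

(4, 2)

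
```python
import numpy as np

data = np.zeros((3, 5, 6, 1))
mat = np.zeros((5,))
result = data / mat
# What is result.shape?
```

(3, 5, 6, 5)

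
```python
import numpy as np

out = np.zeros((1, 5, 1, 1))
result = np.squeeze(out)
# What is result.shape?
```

(5,)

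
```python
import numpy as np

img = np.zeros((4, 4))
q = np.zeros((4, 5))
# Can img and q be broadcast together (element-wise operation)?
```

No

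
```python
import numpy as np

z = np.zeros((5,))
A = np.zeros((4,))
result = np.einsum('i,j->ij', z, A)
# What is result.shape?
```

(5, 4)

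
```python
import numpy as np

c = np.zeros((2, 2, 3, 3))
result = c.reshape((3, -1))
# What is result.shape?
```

(3, 12)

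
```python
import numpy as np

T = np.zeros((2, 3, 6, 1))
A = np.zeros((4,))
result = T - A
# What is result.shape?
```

(2, 3, 6, 4)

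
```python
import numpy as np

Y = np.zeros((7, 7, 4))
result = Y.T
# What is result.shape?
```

(4, 7, 7)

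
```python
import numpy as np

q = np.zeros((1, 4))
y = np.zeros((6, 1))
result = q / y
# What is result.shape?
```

(6, 4)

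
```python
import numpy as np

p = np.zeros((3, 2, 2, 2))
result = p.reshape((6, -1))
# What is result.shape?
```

(6, 4)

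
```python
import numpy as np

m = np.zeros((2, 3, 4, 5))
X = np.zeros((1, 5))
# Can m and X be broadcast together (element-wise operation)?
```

Yes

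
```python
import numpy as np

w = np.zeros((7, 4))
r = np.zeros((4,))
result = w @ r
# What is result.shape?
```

(7,)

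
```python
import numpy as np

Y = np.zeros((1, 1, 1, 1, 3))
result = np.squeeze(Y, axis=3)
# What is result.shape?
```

(1, 1, 1, 3)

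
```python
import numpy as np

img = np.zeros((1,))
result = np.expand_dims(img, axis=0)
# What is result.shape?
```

(1, 1)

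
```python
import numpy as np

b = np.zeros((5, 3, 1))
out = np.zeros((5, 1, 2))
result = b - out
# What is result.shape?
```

(5, 3, 2)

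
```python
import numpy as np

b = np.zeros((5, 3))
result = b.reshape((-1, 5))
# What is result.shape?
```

(3, 5)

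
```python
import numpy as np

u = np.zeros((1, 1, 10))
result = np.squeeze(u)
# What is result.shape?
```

(10,)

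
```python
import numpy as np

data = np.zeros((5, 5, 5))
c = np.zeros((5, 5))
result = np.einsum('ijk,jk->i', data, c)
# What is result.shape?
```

(5,)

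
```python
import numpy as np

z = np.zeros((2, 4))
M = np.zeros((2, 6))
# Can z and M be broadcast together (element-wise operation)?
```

No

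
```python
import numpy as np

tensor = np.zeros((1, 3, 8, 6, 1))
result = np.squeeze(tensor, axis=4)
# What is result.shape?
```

(1, 3, 8, 6)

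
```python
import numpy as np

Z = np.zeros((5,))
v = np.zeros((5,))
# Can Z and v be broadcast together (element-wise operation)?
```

Yes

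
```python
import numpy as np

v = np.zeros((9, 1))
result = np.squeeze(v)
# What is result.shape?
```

(9,)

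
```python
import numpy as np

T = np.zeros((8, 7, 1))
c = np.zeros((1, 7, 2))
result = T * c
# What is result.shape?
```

(8, 7, 2)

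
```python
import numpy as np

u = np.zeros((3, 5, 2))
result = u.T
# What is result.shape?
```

(2, 5, 3)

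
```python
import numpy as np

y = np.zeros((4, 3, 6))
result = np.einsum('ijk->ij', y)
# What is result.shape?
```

(4, 3)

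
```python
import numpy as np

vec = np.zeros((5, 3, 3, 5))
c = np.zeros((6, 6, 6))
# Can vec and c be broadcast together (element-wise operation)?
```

No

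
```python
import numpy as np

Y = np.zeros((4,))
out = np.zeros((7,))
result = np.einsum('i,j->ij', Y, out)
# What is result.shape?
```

(4, 7)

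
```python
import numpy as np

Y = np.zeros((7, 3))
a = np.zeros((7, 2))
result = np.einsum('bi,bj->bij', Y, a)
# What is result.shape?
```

(7, 3, 2)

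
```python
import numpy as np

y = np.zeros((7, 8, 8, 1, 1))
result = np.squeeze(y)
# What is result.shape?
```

(7, 8, 8)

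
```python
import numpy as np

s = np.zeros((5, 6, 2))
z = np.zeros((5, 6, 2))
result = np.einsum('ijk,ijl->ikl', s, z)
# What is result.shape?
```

(5, 2, 2)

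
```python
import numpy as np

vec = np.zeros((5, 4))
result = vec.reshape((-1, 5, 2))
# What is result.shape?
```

(2, 5, 2)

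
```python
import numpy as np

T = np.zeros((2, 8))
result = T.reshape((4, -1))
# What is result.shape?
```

(4, 4)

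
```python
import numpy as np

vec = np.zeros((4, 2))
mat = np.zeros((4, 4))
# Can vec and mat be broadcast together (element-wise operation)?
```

No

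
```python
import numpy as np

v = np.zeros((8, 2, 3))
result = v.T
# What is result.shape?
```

(3, 2, 8)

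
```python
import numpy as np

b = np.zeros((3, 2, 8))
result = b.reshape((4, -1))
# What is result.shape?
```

(4, 12)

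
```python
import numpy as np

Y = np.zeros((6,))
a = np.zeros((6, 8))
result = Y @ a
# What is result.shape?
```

(8,)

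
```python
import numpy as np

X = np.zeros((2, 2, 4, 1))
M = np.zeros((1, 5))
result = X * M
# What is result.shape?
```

(2, 2, 4, 5)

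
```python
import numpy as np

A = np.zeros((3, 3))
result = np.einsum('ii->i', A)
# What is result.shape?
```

(3,)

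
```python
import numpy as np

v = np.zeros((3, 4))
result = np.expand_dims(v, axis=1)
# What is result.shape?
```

(3, 1, 4)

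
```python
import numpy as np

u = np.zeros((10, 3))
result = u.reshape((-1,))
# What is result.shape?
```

(30,)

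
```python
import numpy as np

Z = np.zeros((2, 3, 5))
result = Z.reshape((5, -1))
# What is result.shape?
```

(5, 6)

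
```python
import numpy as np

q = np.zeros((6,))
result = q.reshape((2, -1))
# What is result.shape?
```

(2, 3)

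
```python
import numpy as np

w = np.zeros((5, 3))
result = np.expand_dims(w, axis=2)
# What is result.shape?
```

(5, 3, 1)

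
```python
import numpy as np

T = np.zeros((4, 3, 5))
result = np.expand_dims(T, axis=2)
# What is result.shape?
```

(4, 3, 1, 5)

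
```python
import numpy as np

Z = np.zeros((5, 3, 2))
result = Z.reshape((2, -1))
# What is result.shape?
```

(2, 15)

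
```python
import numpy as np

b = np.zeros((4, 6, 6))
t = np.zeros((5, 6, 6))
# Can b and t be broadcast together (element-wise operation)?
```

No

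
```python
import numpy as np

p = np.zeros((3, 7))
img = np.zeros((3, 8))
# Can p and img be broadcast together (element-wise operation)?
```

No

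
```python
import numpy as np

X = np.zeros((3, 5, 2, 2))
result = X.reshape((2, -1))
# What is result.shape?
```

(2, 30)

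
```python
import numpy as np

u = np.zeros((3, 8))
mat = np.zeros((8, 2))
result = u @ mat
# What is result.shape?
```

(3, 2)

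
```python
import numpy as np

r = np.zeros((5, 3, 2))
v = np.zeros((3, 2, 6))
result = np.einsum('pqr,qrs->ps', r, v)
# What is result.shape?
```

(5, 6)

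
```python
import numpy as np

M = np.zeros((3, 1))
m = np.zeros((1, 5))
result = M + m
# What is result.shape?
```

(3, 5)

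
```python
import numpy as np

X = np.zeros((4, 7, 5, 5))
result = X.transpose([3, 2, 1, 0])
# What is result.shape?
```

(5, 5, 7, 4)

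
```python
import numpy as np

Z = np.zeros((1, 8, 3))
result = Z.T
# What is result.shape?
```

(3, 8, 1)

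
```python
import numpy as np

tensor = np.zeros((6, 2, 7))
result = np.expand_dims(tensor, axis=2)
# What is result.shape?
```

(6, 2, 1, 7)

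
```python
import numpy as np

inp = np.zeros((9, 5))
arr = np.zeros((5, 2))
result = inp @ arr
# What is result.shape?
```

(9, 2)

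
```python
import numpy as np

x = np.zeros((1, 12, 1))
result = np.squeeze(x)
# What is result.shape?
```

(12,)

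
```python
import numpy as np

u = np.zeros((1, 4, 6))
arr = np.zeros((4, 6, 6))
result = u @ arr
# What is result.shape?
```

(4, 4, 6)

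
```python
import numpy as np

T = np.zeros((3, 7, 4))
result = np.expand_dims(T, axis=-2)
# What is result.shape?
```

(3, 7, 1, 4)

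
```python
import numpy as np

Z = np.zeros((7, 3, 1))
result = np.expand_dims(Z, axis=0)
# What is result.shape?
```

(1, 7, 3, 1)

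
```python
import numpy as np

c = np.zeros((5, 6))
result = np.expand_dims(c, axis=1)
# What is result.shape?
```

(5, 1, 6)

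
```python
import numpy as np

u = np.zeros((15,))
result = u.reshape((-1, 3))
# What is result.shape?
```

(5, 3)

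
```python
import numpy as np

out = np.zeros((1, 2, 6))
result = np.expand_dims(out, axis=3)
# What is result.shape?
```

(1, 2, 6, 1)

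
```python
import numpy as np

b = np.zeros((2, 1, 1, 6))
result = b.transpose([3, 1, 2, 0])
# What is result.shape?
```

(6, 1, 1, 2)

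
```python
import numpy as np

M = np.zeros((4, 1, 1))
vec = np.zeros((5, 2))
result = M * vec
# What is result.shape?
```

(4, 5, 2)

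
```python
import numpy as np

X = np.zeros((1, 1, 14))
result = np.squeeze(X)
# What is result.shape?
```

(14,)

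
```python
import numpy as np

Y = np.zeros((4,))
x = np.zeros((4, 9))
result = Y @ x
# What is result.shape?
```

(9,)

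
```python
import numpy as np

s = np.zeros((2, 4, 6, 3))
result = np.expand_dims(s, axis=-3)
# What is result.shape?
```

(2, 4, 1, 6, 3)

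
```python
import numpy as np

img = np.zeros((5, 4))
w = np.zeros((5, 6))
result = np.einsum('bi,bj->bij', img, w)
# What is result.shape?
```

(5, 4, 6)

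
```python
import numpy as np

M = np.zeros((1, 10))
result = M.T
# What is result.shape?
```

(10, 1)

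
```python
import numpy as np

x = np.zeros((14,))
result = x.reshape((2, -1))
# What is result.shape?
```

(2, 7)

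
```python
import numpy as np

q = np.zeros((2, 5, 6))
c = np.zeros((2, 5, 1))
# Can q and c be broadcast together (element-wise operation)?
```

Yes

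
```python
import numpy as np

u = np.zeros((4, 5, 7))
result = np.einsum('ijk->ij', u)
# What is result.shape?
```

(4, 5)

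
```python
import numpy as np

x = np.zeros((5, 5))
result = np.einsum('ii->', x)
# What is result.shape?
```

()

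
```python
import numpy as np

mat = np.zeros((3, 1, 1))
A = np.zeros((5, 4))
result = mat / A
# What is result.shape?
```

(3, 5, 4)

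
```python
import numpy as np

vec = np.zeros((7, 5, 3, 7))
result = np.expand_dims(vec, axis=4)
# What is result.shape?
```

(7, 5, 3, 7, 1)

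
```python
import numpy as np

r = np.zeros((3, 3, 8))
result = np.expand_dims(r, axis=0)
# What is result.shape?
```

(1, 3, 3, 8)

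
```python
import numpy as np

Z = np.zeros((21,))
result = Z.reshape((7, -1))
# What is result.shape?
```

(7, 3)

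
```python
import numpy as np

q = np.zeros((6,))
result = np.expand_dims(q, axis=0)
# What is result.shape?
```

(1, 6)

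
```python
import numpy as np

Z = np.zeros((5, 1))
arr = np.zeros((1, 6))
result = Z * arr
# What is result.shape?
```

(5, 6)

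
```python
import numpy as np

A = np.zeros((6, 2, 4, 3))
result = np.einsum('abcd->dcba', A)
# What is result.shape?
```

(3, 4, 2, 6)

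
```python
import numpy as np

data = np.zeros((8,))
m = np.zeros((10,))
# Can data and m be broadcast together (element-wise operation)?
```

No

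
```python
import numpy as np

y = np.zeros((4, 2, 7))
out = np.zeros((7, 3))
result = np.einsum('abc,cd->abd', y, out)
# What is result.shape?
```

(4, 2, 3)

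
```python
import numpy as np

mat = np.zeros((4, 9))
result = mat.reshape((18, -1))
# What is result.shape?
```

(18, 2)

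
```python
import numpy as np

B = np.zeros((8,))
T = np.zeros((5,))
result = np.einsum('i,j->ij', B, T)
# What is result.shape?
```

(8, 5)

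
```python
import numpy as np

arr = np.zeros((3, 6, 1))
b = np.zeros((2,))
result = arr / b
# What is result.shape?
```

(3, 6, 2)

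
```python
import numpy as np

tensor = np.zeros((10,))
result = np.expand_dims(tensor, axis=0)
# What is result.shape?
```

(1, 10)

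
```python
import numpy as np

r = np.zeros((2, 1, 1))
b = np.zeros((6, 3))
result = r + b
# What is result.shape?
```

(2, 6, 3)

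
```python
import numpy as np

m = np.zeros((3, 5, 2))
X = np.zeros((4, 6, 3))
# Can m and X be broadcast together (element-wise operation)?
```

No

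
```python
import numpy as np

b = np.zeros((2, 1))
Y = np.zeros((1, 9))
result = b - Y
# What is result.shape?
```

(2, 9)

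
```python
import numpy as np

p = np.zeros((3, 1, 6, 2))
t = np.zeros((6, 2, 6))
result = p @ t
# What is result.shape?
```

(3, 6, 6, 6)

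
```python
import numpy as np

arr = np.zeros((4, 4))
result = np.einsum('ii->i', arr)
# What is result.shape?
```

(4,)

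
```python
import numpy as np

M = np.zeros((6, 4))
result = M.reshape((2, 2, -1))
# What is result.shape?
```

(2, 2, 6)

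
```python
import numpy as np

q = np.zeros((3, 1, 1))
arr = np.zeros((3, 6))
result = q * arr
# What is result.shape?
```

(3, 3, 6)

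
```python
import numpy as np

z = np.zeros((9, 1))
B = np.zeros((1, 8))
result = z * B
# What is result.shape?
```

(9, 8)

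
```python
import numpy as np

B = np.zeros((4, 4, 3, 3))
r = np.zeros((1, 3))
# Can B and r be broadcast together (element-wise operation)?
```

Yes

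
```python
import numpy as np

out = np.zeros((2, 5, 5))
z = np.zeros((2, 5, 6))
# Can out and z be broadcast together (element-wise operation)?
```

No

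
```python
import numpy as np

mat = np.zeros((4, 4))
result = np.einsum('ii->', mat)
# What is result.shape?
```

()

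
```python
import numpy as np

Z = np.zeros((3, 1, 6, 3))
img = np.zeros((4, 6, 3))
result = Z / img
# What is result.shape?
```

(3, 4, 6, 3)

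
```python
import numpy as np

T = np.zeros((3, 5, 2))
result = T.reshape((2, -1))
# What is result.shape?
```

(2, 15)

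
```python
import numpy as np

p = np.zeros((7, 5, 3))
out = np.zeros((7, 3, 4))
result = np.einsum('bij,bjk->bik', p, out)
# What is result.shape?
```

(7, 5, 4)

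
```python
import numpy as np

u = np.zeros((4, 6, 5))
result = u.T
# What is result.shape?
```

(5, 6, 4)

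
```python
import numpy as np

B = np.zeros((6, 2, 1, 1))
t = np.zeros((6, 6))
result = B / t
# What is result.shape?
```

(6, 2, 6, 6)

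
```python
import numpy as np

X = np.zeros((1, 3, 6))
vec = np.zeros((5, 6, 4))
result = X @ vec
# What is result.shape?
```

(5, 3, 4)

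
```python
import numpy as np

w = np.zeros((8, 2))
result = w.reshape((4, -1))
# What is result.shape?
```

(4, 4)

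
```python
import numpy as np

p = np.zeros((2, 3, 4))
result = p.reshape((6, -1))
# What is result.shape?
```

(6, 4)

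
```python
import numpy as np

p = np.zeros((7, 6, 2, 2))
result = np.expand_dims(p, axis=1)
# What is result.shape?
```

(7, 1, 6, 2, 2)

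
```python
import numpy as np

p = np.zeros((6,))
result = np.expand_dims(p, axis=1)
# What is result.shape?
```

(6, 1)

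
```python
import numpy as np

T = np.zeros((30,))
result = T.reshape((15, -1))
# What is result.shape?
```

(15, 2)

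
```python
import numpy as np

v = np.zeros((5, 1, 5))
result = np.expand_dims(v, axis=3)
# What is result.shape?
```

(5, 1, 5, 1)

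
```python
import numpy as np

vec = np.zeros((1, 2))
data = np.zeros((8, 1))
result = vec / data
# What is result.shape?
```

(8, 2)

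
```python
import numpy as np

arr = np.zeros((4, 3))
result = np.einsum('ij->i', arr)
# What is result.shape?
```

(4,)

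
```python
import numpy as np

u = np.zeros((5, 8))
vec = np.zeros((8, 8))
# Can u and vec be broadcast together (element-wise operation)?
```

No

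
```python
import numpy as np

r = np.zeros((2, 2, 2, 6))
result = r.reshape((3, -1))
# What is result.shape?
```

(3, 16)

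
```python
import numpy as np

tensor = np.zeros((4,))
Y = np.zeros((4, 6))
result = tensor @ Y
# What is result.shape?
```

(6,)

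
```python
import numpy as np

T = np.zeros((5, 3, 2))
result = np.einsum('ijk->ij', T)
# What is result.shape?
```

(5, 3)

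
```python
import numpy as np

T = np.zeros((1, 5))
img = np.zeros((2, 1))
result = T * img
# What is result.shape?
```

(2, 5)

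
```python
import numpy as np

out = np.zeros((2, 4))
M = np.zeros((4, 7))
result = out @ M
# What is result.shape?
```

(2, 7)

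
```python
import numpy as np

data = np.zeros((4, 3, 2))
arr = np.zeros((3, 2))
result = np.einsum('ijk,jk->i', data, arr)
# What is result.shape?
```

(4,)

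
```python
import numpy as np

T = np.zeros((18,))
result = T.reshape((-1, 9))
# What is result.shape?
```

(2, 9)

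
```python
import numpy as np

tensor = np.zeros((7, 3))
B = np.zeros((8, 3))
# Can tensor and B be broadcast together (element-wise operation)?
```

No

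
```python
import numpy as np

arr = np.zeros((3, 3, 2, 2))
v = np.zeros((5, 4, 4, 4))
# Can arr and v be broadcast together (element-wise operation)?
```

No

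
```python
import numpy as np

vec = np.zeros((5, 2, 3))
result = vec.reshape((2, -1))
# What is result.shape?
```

(2, 15)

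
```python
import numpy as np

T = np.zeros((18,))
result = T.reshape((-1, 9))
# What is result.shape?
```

(2, 9)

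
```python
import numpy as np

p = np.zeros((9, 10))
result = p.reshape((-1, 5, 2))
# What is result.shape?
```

(9, 5, 2)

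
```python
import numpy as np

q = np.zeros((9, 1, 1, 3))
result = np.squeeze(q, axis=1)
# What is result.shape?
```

(9, 1, 3)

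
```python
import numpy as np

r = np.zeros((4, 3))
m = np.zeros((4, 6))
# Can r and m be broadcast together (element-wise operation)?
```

No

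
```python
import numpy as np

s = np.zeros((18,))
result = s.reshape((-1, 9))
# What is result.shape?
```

(2, 9)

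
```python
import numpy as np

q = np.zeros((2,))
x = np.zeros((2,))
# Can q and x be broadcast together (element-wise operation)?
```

Yes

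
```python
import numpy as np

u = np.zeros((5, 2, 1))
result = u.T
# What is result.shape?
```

(1, 2, 5)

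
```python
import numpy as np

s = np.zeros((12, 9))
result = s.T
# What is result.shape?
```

(9, 12)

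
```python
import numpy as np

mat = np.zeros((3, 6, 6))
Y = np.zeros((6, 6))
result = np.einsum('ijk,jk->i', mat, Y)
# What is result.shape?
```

(3,)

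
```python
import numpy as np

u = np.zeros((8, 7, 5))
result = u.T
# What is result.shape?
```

(5, 7, 8)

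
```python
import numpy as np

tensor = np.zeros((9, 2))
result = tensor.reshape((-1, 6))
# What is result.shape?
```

(3, 6)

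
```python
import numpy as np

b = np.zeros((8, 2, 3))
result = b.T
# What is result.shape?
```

(3, 2, 8)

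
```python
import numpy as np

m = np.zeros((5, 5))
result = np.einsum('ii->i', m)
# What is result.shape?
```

(5,)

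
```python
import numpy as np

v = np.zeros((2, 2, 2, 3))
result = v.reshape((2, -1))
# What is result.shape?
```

(2, 12)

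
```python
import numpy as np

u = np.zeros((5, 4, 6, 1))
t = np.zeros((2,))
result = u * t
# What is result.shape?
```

(5, 4, 6, 2)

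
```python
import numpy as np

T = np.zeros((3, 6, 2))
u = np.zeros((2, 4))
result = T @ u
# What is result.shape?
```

(3, 6, 4)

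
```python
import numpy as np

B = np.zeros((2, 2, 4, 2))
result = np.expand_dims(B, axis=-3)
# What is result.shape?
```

(2, 2, 1, 4, 2)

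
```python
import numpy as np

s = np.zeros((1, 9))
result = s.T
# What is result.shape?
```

(9, 1)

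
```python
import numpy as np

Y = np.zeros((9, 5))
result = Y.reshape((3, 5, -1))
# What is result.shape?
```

(3, 5, 3)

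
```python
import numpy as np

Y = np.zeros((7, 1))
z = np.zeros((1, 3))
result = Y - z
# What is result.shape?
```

(7, 3)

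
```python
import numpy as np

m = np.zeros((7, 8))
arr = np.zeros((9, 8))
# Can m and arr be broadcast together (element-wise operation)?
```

No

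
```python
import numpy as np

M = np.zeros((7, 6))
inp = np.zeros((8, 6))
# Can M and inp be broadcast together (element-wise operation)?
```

No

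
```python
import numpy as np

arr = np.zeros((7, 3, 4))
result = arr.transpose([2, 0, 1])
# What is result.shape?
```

(4, 7, 3)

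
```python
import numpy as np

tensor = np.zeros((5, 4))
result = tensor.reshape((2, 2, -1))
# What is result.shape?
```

(2, 2, 5)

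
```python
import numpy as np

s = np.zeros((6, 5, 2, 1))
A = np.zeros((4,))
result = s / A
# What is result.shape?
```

(6, 5, 2, 4)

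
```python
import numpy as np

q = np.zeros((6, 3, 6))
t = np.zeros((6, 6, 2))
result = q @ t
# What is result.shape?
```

(6, 3, 2)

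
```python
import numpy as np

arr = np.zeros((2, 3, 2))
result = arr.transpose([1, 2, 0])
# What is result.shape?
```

(3, 2, 2)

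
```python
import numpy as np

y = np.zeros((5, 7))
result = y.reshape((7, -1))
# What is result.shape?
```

(7, 5)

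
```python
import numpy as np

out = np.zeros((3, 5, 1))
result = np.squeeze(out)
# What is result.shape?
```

(3, 5)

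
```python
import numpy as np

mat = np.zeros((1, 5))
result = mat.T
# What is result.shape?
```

(5, 1)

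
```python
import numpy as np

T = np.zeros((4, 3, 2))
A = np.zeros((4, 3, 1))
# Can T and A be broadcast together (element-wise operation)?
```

Yes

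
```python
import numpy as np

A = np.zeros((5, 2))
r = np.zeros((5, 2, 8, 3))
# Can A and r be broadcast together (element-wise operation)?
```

No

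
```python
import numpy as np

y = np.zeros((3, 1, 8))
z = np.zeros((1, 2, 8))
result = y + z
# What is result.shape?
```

(3, 2, 8)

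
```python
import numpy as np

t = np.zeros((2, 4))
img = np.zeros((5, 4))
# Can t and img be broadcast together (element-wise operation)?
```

No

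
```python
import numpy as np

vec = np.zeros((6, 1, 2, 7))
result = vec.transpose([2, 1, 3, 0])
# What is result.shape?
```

(2, 1, 7, 6)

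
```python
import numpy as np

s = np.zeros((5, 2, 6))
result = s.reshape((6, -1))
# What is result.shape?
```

(6, 10)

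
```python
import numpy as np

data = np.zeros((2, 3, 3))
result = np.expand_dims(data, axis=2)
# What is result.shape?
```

(2, 3, 1, 3)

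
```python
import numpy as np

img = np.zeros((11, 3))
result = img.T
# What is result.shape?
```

(3, 11)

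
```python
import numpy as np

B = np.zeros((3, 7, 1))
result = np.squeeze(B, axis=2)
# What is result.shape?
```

(3, 7)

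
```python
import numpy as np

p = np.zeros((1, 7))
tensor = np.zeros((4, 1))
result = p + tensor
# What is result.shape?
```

(4, 7)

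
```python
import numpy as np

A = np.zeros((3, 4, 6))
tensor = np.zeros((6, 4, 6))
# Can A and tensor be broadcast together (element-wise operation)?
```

No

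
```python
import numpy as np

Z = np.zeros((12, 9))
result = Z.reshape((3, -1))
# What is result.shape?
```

(3, 36)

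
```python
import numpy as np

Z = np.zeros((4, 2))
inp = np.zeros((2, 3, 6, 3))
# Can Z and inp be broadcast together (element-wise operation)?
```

No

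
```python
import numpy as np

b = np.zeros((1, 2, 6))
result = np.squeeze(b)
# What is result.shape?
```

(2, 6)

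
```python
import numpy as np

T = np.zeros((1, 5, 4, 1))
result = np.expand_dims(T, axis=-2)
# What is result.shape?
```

(1, 5, 4, 1, 1)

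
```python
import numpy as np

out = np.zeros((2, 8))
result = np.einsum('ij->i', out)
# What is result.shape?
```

(2,)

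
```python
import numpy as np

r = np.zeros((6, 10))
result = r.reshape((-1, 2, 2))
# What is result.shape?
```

(15, 2, 2)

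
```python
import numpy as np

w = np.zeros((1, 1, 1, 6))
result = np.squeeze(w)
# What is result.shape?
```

(6,)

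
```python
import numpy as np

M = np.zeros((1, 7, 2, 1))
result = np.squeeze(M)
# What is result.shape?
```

(7, 2)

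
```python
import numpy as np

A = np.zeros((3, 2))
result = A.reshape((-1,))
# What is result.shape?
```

(6,)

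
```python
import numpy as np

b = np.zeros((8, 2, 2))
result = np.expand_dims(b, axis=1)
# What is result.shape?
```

(8, 1, 2, 2)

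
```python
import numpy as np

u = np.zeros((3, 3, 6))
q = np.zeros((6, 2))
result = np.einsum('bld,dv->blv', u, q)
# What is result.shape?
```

(3, 3, 2)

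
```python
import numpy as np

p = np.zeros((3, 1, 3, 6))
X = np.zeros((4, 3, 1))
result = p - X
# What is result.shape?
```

(3, 4, 3, 6)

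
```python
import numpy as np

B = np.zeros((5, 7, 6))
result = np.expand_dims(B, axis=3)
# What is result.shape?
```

(5, 7, 6, 1)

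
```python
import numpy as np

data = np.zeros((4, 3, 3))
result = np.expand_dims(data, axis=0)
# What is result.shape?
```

(1, 4, 3, 3)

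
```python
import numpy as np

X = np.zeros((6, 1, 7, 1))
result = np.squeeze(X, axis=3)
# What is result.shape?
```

(6, 1, 7)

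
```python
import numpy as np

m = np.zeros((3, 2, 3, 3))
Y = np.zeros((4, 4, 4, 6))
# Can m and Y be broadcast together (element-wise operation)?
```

No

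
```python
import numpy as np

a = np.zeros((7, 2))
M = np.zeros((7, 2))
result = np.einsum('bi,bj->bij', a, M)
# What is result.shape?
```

(7, 2, 2)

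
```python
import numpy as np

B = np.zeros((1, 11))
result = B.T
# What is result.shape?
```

(11, 1)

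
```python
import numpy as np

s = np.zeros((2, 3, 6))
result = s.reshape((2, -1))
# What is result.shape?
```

(2, 18)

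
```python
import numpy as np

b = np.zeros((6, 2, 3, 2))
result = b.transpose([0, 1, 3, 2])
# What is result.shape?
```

(6, 2, 2, 3)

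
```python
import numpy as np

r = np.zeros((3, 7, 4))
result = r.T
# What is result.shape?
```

(4, 7, 3)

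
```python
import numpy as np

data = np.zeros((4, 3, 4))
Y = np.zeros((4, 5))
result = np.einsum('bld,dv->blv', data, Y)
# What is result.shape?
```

(4, 3, 5)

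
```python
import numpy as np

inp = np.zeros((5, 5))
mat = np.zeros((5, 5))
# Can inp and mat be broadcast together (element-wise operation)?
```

Yes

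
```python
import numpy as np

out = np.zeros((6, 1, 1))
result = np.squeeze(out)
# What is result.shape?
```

(6,)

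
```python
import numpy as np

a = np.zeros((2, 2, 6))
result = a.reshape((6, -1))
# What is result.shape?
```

(6, 4)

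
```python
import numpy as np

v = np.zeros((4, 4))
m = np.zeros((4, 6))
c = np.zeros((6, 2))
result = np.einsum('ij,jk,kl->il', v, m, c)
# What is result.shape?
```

(4, 2)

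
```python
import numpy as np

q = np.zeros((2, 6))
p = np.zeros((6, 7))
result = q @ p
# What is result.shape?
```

(2, 7)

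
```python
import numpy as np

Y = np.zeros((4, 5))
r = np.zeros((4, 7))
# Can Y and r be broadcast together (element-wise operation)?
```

No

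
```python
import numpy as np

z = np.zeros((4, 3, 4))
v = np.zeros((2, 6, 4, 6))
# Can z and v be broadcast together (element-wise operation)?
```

No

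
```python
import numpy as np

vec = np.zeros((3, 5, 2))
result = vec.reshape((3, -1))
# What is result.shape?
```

(3, 10)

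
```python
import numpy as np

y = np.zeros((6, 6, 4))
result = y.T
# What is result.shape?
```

(4, 6, 6)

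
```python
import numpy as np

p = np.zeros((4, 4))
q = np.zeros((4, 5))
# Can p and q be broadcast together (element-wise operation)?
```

No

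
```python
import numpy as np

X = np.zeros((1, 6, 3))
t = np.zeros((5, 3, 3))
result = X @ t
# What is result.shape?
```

(5, 6, 3)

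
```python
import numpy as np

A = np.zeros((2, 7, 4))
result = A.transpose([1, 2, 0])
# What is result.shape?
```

(7, 4, 2)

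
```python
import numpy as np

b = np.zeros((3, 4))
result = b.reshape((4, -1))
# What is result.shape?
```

(4, 3)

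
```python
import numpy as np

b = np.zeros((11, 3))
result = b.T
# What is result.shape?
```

(3, 11)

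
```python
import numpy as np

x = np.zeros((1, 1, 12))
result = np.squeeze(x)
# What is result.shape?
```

(12,)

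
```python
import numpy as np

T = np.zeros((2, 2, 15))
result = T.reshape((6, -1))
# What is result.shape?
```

(6, 10)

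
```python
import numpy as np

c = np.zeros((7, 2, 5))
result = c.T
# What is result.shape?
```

(5, 2, 7)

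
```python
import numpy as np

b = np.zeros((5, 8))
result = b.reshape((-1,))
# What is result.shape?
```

(40,)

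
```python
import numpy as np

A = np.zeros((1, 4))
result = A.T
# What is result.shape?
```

(4, 1)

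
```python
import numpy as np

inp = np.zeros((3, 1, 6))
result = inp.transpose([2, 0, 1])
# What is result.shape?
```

(6, 3, 1)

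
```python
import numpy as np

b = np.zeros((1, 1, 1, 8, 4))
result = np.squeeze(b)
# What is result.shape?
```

(8, 4)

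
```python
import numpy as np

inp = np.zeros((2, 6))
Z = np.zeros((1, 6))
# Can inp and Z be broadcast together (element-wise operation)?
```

Yes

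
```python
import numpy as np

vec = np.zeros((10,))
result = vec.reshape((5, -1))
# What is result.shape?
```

(5, 2)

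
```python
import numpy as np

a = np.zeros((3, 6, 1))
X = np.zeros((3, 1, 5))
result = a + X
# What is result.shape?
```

(3, 6, 5)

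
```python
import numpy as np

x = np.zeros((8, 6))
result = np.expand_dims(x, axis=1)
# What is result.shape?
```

(8, 1, 6)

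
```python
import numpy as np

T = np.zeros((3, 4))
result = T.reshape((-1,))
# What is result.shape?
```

(12,)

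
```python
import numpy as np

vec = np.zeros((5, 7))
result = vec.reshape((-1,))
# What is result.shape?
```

(35,)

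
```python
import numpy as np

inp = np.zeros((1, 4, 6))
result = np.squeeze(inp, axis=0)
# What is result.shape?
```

(4, 6)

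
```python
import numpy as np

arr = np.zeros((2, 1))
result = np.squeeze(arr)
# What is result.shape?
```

(2,)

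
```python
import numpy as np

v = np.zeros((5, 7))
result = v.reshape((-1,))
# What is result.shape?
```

(35,)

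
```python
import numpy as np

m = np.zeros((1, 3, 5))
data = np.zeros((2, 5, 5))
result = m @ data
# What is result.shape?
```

(2, 3, 5)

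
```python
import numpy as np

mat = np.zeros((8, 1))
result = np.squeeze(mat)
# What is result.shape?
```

(8,)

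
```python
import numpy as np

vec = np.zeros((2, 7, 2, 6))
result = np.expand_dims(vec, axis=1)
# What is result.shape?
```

(2, 1, 7, 2, 6)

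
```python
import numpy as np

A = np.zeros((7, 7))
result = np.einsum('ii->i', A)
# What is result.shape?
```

(7,)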